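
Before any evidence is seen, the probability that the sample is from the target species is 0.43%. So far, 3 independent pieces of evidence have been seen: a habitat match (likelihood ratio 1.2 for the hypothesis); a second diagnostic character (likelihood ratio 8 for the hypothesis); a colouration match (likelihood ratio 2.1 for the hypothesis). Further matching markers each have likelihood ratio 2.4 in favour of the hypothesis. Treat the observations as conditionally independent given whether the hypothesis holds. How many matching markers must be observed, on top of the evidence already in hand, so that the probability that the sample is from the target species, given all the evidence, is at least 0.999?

Prior odds = 0.0043/0.9957 = 43/9957.
Combined Bayes factor of the evidence already in hand = 1.2 × 8 × 2.1 = 20.16.
Odds after that evidence = (43/9957) × 20.16 = 7224/82975.
Target odds = 0.999/0.001 = 999.
Need 2.4ⁿ ≥ 999 ÷ (7224/82975) = 27630675/2408.
2.4¹⁰ ≈6340.34 falls short of 27630675/2408 but 2.4¹¹ ≈15216.8 reaches it, so n = 11.

11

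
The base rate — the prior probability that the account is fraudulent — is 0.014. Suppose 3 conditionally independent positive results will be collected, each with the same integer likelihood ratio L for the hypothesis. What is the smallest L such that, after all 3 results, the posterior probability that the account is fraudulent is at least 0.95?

Prior odds = 0.014/0.986 = 7/493.
Target odds = 0.95/0.05 = 19.
Need L³ ≥ 19 ÷ (7/493) = 9367/7.
11³ = 1331 < 9367/7 ≤ 1728 = 12³, so L = 12.

12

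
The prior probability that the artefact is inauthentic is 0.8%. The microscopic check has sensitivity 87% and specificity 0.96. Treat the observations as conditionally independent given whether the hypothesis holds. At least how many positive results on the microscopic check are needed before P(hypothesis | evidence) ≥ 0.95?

3

Prior odds: 0.008 ÷ 0.992 = 1/124.
False-positive rate = 1 − 0.96 = 0.04; likelihood ratio of a positive = 0.87/0.04 = 21.75.
Target posterior odds = 0.95/0.05 = 19.
Need (1/124) × 21.75ⁿ ≥ 19, i.e. 21.75ⁿ ≥ 2356.
21.75² = 473.0625 falls short of 2356 but 21.75³ = 658503/64 reaches it, so n = 3.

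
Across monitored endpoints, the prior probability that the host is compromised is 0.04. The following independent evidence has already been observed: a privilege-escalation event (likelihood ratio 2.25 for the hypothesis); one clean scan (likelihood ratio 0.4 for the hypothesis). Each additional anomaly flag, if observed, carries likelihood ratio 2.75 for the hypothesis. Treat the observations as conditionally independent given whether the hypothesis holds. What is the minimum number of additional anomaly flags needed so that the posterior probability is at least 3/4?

5

Prior odds = 0.04/0.96 = 1/24.
Combined Bayes factor of the evidence already in hand = 2.25 × 0.4 = 0.9.
Odds after that evidence = (1/24) × 0.9 = 0.0375.
Target odds = 0.75/0.25 = 3.
Need 2.75ⁿ ≥ 3 ÷ 0.0375 = 80.
2.75⁴ = 57.19140625 falls short of 80 but 2.75⁵ = 161051/1024 reaches it, so n = 5.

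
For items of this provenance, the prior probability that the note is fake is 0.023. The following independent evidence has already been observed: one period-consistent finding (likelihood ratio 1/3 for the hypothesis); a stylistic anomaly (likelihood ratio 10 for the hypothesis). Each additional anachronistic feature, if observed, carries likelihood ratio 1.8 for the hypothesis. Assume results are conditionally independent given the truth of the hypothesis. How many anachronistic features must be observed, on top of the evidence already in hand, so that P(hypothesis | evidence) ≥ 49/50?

11

Prior odds = 0.023/0.977 = 23/977.
Combined Bayes factor of the evidence already in hand = (1/3) × 10 = 10/3.
Odds after that evidence = (23/977) × 10/3 = 230/2931.
Target odds = 0.98/0.02 = 49.
Need 1.8ⁿ ≥ 49 ÷ (230/2931) = 143619/230.
1.8¹⁰ ≈357.047 falls short of 143619/230 but 1.8¹¹ ≈642.684 reaches it, so n = 11.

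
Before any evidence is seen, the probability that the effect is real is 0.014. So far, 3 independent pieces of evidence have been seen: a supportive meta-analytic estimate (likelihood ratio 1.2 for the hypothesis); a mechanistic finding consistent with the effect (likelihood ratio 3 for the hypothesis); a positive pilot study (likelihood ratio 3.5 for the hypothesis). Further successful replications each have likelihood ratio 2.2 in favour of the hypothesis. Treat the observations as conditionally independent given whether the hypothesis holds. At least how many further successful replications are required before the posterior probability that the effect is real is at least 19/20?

Prior odds = 0.014/0.986 = 7/493.
Combined Bayes factor of the evidence already in hand = 1.2 × 3 × 3.5 = 12.6.
Odds after that evidence = (7/493) × 12.6 = 441/2465.
Target odds = 0.95/0.05 = 19.
Need 2.2ⁿ ≥ 19 ÷ (441/2465) = 46835/441.
2.2⁵ = 51.53632 falls short of 46835/441 but 2.2⁶ = 1771561/15625 reaches it, so n = 6.

6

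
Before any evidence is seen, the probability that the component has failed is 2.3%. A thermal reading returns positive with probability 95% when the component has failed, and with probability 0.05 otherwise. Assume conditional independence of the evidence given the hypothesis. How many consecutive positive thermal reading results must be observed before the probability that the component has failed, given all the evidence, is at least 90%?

3

Prior odds: 0.023 ÷ 0.977 = 23/977.
Likelihood ratio of a positive result = 0.95/0.05 = 19.
Target posterior odds = 0.9/0.1 = 9.
Need (23/977) × 19ⁿ ≥ 9, i.e. 19ⁿ ≥ 8793/23.
19² = 361 falls short of 8793/23 but 19³ = 6859 reaches it, so n = 3.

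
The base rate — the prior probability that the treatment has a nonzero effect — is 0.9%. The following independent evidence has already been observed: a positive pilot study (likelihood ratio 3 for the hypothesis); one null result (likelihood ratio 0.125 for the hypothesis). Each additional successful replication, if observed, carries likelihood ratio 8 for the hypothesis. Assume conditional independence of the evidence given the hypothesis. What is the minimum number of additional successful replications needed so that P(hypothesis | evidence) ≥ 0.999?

Prior odds = 0.009/0.991 = 9/991.
Combined Bayes factor of the evidence already in hand = 3 × 0.125 = 0.375.
Odds after that evidence = (9/991) × 0.375 = 27/7928.
Target odds = 0.999/0.001 = 999.
Need 8ⁿ ≥ 999 ÷ (27/7928) = 293336.
8⁶ = 262144 falls short of 293336 but 8⁷ = 2097152 reaches it, so n = 7.

7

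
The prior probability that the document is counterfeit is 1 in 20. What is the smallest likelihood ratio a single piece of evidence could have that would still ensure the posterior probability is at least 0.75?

57

Prior odds = 0.05/0.95 = 1/19.
Target odds = 0.75/0.25 = 3.
Required Bayes factor = 3 ÷ (1/19) = 57.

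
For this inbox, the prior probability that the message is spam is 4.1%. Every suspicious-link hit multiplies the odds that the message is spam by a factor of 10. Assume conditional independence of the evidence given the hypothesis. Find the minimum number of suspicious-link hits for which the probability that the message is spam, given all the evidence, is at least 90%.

Prior odds = 0.041/0.959 = 41/959.
Likelihood ratio per suspicious-link hit = 10.
Target odds: 0.9 ÷ 0.1 = 9.
Need (41/959) × 10ⁿ ≥ 9, i.e. 10ⁿ ≥ 8631/41.
10² = 100 falls short of 8631/41 but 10³ = 1000 reaches it, so n = 3.

3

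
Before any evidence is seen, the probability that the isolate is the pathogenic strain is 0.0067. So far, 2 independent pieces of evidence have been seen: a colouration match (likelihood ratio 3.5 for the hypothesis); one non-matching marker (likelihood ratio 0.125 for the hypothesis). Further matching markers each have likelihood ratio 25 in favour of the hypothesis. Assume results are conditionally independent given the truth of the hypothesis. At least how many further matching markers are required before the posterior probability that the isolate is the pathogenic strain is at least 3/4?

Prior odds = 0.0067/0.9933 = 67/9933.
Combined Bayes factor of the evidence already in hand = 3.5 × 0.125 = 0.4375.
Odds after that evidence = (67/9933) × 0.4375 = 67/22704.
Target odds = 0.75/0.25 = 3.
Need 25ⁿ ≥ 3 ÷ (67/22704) = 68112/67.
25² = 625 falls short of 68112/67 but 25³ = 15625 reaches it, so n = 3.

3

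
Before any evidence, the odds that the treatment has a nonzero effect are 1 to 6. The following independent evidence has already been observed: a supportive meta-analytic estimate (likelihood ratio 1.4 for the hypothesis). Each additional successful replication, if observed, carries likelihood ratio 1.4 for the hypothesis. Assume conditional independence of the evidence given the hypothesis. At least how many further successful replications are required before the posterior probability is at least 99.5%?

Prior odds = 1/6.
Bayes factor of the evidence already in hand = 1.4.
Odds after that evidence = (1/6) × 1.4 = 7/30.
Target odds = 0.995/0.005 = 199.
Need 1.4ⁿ ≥ 199 ÷ (7/30) = 5970/7.
1.4²⁰ ≈836.683 falls short of 5970/7 but 1.4²¹ ≈1171.36 reaches it, so n = 21.

21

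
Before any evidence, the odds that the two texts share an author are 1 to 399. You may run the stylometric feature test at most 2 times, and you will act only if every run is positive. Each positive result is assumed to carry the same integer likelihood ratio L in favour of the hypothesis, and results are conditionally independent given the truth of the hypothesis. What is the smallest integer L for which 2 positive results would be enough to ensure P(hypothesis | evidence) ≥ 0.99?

Prior odds = 1/399.
Target odds = 0.99/0.01 = 99.
Need L² ≥ 99 ÷ (1/399) = 39501.
198² = 39204 < 39501 ≤ 39601 = 199², so L = 199.

199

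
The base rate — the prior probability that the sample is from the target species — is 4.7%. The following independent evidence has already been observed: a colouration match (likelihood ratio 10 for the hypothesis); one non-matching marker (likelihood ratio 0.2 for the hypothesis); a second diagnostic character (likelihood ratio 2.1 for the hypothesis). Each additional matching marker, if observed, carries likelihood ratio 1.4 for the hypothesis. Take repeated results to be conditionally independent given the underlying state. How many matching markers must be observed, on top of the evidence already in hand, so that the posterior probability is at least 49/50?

Prior odds = 0.047/0.953 = 47/953.
Combined Bayes factor of the evidence already in hand = 10 × 0.2 × 2.1 = 4.2.
Odds after that evidence = (47/953) × 4.2 = 987/4765.
Target odds = 0.98/0.02 = 49.
Need 1.4ⁿ ≥ 49 ÷ (987/4765) = 33355/141.
1.4¹⁶ ≈217.795 falls short of 33355/141 but 1.4¹⁷ ≈304.913 reaches it, so n = 17.

17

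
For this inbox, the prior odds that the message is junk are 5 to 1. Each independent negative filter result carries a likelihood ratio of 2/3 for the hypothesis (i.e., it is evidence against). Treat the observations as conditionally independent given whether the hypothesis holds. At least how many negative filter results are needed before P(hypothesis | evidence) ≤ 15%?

9

Prior odds = 5.
Likelihood ratio per negative filter result = 2/3.
Target posterior odds = 0.15/0.85 = 3/17.
Need 5 × (2/3)ⁿ ≤ 3/17, i.e. (2/3)ⁿ ≤ 3/85.
(2/3)⁸ = 256/6561 is still above 3/85 but (2/3)⁹ = 512/19683 is at or below it, so n = 9.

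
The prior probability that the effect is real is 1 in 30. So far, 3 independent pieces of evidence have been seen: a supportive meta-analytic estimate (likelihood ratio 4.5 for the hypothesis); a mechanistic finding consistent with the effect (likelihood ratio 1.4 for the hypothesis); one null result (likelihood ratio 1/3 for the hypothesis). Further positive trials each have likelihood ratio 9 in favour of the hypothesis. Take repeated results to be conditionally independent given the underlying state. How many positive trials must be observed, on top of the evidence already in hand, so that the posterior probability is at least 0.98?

Prior odds = (1/30)/(29/30) = 1/29.
Combined Bayes factor of the evidence already in hand = 4.5 × 1.4 × (1/3) = 2.1.
Odds after that evidence = (1/29) × 2.1 = 21/290.
Target odds = 0.98/0.02 = 49.
Need 9ⁿ ≥ 49 ÷ (21/290) = 2030/3.
9² = 81 falls short of 2030/3 but 9³ = 729 reaches it, so n = 3.

3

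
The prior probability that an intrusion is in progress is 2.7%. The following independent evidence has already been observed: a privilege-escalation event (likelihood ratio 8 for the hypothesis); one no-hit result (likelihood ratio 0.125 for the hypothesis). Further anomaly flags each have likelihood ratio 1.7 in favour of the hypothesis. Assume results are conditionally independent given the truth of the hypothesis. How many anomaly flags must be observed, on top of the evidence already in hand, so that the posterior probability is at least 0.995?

Prior odds = 0.027/0.973 = 27/973.
Combined Bayes factor of the evidence already in hand = 8 × 0.125 = 1.
Odds after that evidence = (27/973) × 1 = 27/973.
Target odds = 0.995/0.005 = 199.
Need 1.7ⁿ ≥ 199 ÷ (27/973) = 193627/27.
1.7¹⁶ ≈4866.12 falls short of 193627/27 but 1.7¹⁷ ≈8272.4 reaches it, so n = 17.

17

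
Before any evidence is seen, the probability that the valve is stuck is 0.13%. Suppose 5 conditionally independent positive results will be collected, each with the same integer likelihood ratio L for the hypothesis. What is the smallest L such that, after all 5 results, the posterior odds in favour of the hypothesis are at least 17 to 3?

Prior odds = 0.0013/0.9987 = 13/9987.
Target odds = 17/3.
Need L⁵ ≥ 17/3 ÷ (13/9987) = 56593/13.
5⁵ = 3125 < 56593/13 ≤ 7776 = 6⁵, so L = 6.

6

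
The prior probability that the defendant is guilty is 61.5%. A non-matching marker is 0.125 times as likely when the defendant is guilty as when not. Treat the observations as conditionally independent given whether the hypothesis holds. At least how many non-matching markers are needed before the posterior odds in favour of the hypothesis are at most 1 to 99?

3

Prior odds = 0.615/0.385 = 123/77.
Likelihood ratio per non-matching marker = 0.125.
Target odds = 1/99.
Need (123/77) × 0.125ⁿ ≤ 1/99, i.e. 0.125ⁿ ≤ 7/1107.
0.125² = 0.015625 is still above 7/1107 but 0.125³ = 0.001953125 is at or below it, so n = 3.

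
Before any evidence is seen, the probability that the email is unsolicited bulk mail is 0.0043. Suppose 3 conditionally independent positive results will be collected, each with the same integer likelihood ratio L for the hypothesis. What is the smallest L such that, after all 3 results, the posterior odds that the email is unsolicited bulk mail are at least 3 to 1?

Prior odds = 0.0043/0.9957 = 43/9957.
Target odds = 3.
Need L³ ≥ 3 ÷ (43/9957) = 29871/43.
8³ = 512 < 29871/43 ≤ 729 = 9³, so L = 9.

9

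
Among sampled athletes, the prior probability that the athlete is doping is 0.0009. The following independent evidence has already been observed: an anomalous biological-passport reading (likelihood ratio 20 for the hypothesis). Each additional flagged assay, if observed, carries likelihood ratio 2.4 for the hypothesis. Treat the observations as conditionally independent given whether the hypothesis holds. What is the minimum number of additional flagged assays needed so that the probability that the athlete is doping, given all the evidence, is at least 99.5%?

11

Prior odds = 0.0009/0.9991 = 9/9991.
Bayes factor of the evidence already in hand = 20.
Odds after that evidence = (9/9991) × 20 = 180/9991.
Target odds = 0.995/0.005 = 199.
Need 2.4ⁿ ≥ 199 ÷ (180/9991) = 1988209/180.
2.4¹⁰ ≈6340.34 falls short of 1988209/180 but 2.4¹¹ ≈15216.8 reaches it, so n = 11.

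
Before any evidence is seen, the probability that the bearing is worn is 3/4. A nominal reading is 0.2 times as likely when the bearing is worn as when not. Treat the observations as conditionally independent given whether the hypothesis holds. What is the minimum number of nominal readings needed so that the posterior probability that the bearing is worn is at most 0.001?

Prior odds = 0.75/0.25 = 3.
Likelihood ratio per nominal reading = 0.2.
Target odds: 0.001 ÷ 0.999 = 1/999.
Require 0.2ⁿ ≤ 1/999 ÷ 3 = 1/2997.
0.2⁴ = 0.0016 is still above 1/2997 but 0.2⁵ = 0.00032 is at or below it, so n = 5.

5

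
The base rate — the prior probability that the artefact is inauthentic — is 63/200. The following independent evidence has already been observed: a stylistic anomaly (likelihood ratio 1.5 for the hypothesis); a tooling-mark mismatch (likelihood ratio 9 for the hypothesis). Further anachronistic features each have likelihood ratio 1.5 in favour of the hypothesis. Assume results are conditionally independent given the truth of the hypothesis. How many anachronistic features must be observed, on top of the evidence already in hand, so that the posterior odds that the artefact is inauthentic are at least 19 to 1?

3

Prior odds = 0.315/0.685 = 63/137.
Combined Bayes factor of the evidence already in hand = 1.5 × 9 = 13.5.
Odds after that evidence = (63/137) × 13.5 = 1701/274.
Target odds = 19.
Need 1.5ⁿ ≥ 19 ÷ (1701/274) = 5206/1701.
1.5² = 2.25 falls short of 5206/1701 but 1.5³ = 3.375 reaches it, so n = 3.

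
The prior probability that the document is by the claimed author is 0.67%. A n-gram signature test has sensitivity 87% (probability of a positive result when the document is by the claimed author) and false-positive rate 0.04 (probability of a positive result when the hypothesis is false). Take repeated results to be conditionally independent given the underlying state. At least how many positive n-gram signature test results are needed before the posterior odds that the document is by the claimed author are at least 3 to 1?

Prior odds: 0.0067 ÷ 0.9933 = 67/9933.
Likelihood ratio of a positive result = 0.87/0.04 = 21.75.
Target odds = 3.
Need (67/9933) × 21.75ⁿ ≥ 3, i.e. 21.75ⁿ ≥ 29799/67.
21.75¹ = 21.75 falls short of 29799/67 but 21.75² = 473.0625 reaches it, so n = 2.

2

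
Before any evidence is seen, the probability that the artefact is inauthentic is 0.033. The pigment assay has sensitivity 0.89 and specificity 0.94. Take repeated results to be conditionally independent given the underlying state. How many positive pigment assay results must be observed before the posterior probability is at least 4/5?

Prior odds: 0.033 ÷ 0.967 = 33/967.
False-positive rate = 1 − 0.94 = 0.06; likelihood ratio of a positive = 0.89/0.06 = 89/6.
Target posterior odds = 0.8/0.2 = 4.
Require (89/6)ⁿ ≥ 4 ÷ (33/967) = 3868/33.
(89/6)¹ = 89/6 falls short of 3868/33 but (89/6)² = 7921/36 reaches it, so n = 2.

2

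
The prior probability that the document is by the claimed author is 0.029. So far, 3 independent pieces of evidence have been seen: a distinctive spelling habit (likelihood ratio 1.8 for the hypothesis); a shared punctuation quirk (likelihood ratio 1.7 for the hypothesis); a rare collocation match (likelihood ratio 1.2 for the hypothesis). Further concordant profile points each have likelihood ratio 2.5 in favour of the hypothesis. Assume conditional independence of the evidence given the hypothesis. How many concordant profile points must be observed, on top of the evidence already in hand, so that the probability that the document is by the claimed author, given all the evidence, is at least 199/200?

Prior odds = 0.029/0.971 = 29/971.
Combined Bayes factor of the evidence already in hand = 1.8 × 1.7 × 1.2 = 3.672.
Odds after that evidence = (29/971) × 3.672 = 13311/121375.
Target odds = 0.995/0.005 = 199.
Need 2.5ⁿ ≥ 199 ÷ (13311/121375) = 24153625/13311.
2.5⁸ = 390625/256 falls short of 24153625/13311 but 2.5⁹ = 1953125/512 reaches it, so n = 9.

9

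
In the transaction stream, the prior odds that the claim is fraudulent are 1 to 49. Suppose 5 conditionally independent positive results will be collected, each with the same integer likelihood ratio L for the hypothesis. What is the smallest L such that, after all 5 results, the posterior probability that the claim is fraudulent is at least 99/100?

6

Prior odds = 1/49.
Target odds = 0.99/0.01 = 99.
Need L⁵ ≥ 99 ÷ (1/49) = 4851.
5⁵ = 3125 < 4851 ≤ 7776 = 6⁵, so L = 6.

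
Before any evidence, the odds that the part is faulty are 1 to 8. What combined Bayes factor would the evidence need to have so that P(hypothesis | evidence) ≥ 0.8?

Prior odds = 0.125.
Target odds = 0.8/0.2 = 4.
Required Bayes factor = 4 ÷ 0.125 = 32.

32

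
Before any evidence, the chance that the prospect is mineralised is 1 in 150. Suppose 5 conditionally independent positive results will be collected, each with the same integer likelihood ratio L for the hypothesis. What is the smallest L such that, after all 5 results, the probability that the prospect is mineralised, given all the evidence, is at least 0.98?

Prior odds = (1/150)/(149/150) = 1/149.
Target odds = 0.98/0.02 = 49.
Need L⁵ ≥ 49 ÷ (1/149) = 7301.
5⁵ = 3125 < 7301 ≤ 7776 = 6⁵, so L = 6.

6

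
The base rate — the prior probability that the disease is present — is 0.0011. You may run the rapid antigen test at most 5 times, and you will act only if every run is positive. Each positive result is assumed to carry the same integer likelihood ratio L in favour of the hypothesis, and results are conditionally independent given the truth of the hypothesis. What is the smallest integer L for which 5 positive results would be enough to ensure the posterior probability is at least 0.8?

6

Prior odds = 0.0011/0.9989 = 11/9989.
Target odds = 0.8/0.2 = 4.
Need L⁵ ≥ 4 ÷ (11/9989) = 39956/11.
5⁵ = 3125 < 39956/11 ≤ 7776 = 6⁵, so L = 6.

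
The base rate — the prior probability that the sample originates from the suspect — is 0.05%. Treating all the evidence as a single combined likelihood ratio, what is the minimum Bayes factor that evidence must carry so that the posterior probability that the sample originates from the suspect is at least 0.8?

7996

Prior odds = 0.0005/0.9995 = 1/1999.
Target odds = 0.8/0.2 = 4.
Required Bayes factor = 4 ÷ (1/1999) = 7996.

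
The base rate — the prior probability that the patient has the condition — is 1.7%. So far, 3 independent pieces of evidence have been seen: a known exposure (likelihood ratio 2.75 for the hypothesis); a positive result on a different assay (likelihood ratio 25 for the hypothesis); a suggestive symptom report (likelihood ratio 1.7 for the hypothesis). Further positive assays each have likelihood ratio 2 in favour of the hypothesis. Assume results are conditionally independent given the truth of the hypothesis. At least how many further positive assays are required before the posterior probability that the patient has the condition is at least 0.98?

5

Prior odds = 0.017/0.983 = 17/983.
Combined Bayes factor of the evidence already in hand = 2.75 × 25 × 1.7 = 116.875.
Odds after that evidence = (17/983) × 116.875 = 15895/7864.
Target odds = 0.98/0.02 = 49.
Need 2ⁿ ≥ 49 ÷ (15895/7864) = 385336/15895.
2⁴ = 16 falls short of 385336/15895 but 2⁵ = 32 reaches it, so n = 5.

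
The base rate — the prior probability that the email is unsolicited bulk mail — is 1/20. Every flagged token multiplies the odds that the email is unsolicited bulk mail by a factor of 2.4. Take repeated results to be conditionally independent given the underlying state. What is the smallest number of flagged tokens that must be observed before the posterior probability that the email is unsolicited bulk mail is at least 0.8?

Prior odds: 0.05 ÷ 0.95 = 1/19.
Likelihood ratio per flagged token = 2.4.
Target odds: 0.8 ÷ 0.2 = 4.
Need (1/19) × 2.4ⁿ ≥ 4, i.e. 2.4ⁿ ≥ 76.
2.4⁴ = 33.1776 falls short of 76 but 2.4⁵ = 79.62624 reaches it, so n = 5.

5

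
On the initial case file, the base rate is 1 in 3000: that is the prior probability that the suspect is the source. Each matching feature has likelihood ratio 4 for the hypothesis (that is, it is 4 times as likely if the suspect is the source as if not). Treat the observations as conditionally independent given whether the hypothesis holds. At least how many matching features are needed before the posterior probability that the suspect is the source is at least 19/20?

8

Prior odds = (1/3000)/(2999/3000) = 1/2999.
Likelihood ratio per matching feature = 4.
Target posterior odds = 0.95/0.05 = 19.
Require 4ⁿ ≥ 19 ÷ (1/2999) = 56981.
4⁷ = 16384 falls short of 56981 but 4⁸ = 65536 reaches it, so n = 8.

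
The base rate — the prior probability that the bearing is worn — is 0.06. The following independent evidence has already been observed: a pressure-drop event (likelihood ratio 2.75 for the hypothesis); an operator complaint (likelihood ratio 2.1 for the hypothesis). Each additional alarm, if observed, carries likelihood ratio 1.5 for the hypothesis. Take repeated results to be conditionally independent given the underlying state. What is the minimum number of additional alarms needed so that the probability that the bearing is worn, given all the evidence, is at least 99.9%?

Prior odds = 0.06/0.94 = 3/47.
Combined Bayes factor of the evidence already in hand = 2.75 × 2.1 = 5.775.
Odds after that evidence = (3/47) × 5.775 = 693/1880.
Target odds = 0.999/0.001 = 999.
Need 1.5ⁿ ≥ 999 ÷ (693/1880) = 208680/77.
1.5¹⁹ ≈2216.84 falls short of 208680/77 but 1.5²⁰ ≈3325.26 reaches it, so n = 20.

20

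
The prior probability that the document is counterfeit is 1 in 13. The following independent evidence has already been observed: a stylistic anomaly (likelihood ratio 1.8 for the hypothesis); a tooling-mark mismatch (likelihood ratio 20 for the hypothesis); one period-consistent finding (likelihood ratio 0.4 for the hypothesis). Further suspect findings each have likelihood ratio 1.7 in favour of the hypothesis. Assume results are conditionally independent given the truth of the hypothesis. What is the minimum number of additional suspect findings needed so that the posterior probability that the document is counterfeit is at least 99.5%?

10

Prior odds = (1/13)/(12/13) = 1/12.
Combined Bayes factor of the evidence already in hand = 1.8 × 20 × 0.4 = 14.4.
Odds after that evidence = (1/12) × 14.4 = 1.2.
Target odds = 0.995/0.005 = 199.
Need 1.7ⁿ ≥ 199 ÷ 1.2 = 995/6.
1.7⁹ ≈118.588 falls short of 995/6 but 1.7¹⁰ ≈201.599 reaches it, so n = 10.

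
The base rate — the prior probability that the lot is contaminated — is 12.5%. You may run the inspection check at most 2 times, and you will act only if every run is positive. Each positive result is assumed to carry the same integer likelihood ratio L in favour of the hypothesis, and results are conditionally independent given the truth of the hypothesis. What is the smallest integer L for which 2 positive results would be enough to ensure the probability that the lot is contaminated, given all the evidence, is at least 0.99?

27

Prior odds = 0.125/0.875 = 1/7.
Target odds = 0.99/0.01 = 99.
Need L² ≥ 99 ÷ (1/7) = 693.
26² = 676 < 693 ≤ 729 = 27², so L = 27.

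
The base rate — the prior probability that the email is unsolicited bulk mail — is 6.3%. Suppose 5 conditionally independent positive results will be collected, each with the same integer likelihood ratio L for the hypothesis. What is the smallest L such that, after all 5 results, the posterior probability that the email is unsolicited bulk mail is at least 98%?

Prior odds = 0.063/0.937 = 63/937.
Target odds = 0.98/0.02 = 49.
Need L⁵ ≥ 49 ÷ (63/937) = 6559/9.
3⁵ = 243 < 6559/9 ≤ 1024 = 4⁵, so L = 4.

4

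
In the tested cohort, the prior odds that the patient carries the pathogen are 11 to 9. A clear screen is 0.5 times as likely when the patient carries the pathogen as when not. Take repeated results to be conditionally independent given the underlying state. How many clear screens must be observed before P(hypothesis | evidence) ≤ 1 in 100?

Prior odds = 11/9.
Likelihood ratio per clear screen = 0.5.
Target odds: 0.01 ÷ 0.99 = 1/99.
Need (11/9) × 0.5ⁿ ≤ 1/99, i.e. 0.5ⁿ ≤ 1/121.
0.5⁶ = 0.015625 is still above 1/121 but 0.5⁷ = 0.0078125 is at or below it, so n = 7.

7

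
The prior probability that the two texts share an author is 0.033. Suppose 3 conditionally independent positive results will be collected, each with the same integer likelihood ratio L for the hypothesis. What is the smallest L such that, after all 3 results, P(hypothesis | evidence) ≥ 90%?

Prior odds = 0.033/0.967 = 33/967.
Target odds = 0.9/0.1 = 9.
Need L³ ≥ 9 ÷ (33/967) = 2901/11.
6³ = 216 < 2901/11 ≤ 343 = 7³, so L = 7.

7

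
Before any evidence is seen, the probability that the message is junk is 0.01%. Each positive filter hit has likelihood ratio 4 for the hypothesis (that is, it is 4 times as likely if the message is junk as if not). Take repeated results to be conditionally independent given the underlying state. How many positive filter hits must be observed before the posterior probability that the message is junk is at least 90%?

9

Prior odds: 0.0001 ÷ 0.9999 = 1/9999.
Likelihood ratio per positive filter hit = 4.
Target odds: 0.9 ÷ 0.1 = 9.
Need (1/9999) × 4ⁿ ≥ 9, i.e. 4ⁿ ≥ 89991.
4⁸ = 65536 falls short of 89991 but 4⁹ = 262144 reaches it, so n = 9.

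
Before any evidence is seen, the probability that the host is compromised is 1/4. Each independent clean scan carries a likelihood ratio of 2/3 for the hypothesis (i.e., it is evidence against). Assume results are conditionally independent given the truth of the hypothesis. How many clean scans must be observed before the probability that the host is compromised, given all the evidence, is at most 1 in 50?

7

Prior odds = 0.25/0.75 = 1/3.
Likelihood ratio per clean scan = 2/3.
Target posterior odds = 0.02/0.98 = 1/49.
Require (2/3)ⁿ ≤ 1/49 ÷ (1/3) = 3/49.
(2/3)⁶ = 64/729 is still above 3/49 but (2/3)⁷ = 128/2187 is at or below it, so n = 7.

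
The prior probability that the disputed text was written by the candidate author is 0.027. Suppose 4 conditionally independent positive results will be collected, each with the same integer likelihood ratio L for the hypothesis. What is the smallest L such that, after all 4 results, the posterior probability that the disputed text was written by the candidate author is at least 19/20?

Prior odds = 0.027/0.973 = 27/973.
Target odds = 0.95/0.05 = 19.
Need L⁴ ≥ 19 ÷ (27/973) = 18487/27.
5⁴ = 625 < 18487/27 ≤ 1296 = 6⁴, so L = 6.

6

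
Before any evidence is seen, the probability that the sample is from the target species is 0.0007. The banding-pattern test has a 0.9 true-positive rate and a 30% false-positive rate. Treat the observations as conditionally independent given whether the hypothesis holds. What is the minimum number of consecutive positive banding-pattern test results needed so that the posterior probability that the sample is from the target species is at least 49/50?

11

Prior odds = 0.0007/0.9993 = 7/9993.
Likelihood ratio of a positive result = 0.9/0.3 = 3.
Target odds: 0.98 ÷ 0.02 = 49.
Require 3ⁿ ≥ 49 ÷ (7/9993) = 69951.
3¹⁰ = 59049 falls short of 69951 but 3¹¹ = 177147 reaches it, so n = 11.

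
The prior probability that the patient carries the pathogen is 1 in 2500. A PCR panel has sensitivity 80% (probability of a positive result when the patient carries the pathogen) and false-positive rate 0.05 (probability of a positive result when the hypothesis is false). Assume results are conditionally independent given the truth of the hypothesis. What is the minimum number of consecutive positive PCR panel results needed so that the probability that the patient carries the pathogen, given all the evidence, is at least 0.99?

5

Prior odds: 0.0004 ÷ 0.9996 = 1/2499.
Likelihood ratio of a positive result = 0.8/0.05 = 16.
Target posterior odds = 0.99/0.01 = 99.
Require 16ⁿ ≥ 99 ÷ (1/2499) = 247401.
16⁴ = 65536 falls short of 247401 but 16⁵ = 1048576 reaches it, so n = 5.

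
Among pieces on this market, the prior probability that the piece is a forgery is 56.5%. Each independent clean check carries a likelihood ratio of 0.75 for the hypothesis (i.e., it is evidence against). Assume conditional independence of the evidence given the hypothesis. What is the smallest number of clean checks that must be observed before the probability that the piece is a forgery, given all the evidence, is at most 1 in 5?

6

Prior odds: 0.565 ÷ 0.435 = 113/87.
Likelihood ratio per clean check = 0.75.
Target odds: 0.2 ÷ 0.8 = 0.25.
Need (113/87) × 0.75ⁿ ≤ 0.25, i.e. 0.75ⁿ ≤ 87/452.
0.75⁵ = 243/1024 is still above 87/452 but 0.75⁶ = 729/4096 is at or below it, so n = 6.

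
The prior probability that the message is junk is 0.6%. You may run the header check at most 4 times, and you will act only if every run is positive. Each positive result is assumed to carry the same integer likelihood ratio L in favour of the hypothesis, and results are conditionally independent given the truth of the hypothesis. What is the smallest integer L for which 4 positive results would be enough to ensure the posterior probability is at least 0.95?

8

Prior odds = 0.006/0.994 = 3/497.
Target odds = 0.95/0.05 = 19.
Need L⁴ ≥ 19 ÷ (3/497) = 9443/3.
7⁴ = 2401 < 9443/3 ≤ 4096 = 8⁴, so L = 8.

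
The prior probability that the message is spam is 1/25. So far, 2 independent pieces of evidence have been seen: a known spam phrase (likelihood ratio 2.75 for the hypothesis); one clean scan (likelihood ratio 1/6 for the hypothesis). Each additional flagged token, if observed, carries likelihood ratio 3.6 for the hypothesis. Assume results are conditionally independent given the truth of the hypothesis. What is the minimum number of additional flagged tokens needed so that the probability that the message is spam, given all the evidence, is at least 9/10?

Prior odds = 0.04/0.96 = 1/24.
Combined Bayes factor of the evidence already in hand = 2.75 × (1/6) = 11/24.
Odds after that evidence = (1/24) × 11/24 = 11/576.
Target odds = 0.9/0.1 = 9.
Need 3.6ⁿ ≥ 9 ÷ (11/576) = 5184/11.
3.6⁴ = 167.9616 falls short of 5184/11 but 3.6⁵ = 604.66176 reaches it, so n = 5.

5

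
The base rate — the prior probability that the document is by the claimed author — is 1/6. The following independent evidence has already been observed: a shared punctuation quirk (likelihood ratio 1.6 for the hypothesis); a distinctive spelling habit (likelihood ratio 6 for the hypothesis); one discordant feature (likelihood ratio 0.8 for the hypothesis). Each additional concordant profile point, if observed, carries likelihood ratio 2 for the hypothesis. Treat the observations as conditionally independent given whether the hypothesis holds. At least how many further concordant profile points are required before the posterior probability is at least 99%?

7

Prior odds = (1/6)/(5/6) = 0.2.
Combined Bayes factor of the evidence already in hand = 1.6 × 6 × 0.8 = 7.68.
Odds after that evidence = 0.2 × 7.68 = 1.536.
Target odds = 0.99/0.01 = 99.
Need 2ⁿ ≥ 99 ÷ 1.536 = 64.453125.
2⁶ = 64 falls short of 64.453125 but 2⁷ = 128 reaches it, so n = 7.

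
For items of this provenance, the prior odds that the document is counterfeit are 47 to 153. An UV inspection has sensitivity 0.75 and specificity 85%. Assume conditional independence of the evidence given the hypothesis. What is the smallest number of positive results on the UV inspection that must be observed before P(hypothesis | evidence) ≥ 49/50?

4

Prior odds = 47/153.
False-positive rate = 1 − 0.85 = 0.15; likelihood ratio of a positive = 0.75/0.15 = 5.
Target posterior odds = 0.98/0.02 = 49.
Require 5ⁿ ≥ 49 ÷ (47/153) = 7497/47.
5³ = 125 falls short of 7497/47 but 5⁴ = 625 reaches it, so n = 4.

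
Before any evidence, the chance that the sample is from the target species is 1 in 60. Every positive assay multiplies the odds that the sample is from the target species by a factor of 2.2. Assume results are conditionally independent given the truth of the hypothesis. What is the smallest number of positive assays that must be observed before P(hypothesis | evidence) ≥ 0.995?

Prior odds = (1/60)/(59/60) = 1/59.
Likelihood ratio per positive assay = 2.2.
Target posterior odds = 0.995/0.005 = 199.
Need (1/59) × 2.2ⁿ ≥ 199, i.e. 2.2ⁿ ≥ 11741.
2.2¹¹ ≈5843.18 falls short of 11741 but 2.2¹² ≈12855 reaches it, so n = 12.

12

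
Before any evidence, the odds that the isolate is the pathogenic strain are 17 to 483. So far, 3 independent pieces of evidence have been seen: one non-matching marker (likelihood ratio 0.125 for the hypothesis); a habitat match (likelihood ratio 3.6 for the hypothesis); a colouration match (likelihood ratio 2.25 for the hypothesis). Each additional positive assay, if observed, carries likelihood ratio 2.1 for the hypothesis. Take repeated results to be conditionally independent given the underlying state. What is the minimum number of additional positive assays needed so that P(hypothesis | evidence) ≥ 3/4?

6

Prior odds = 17/483.
Combined Bayes factor of the evidence already in hand = 0.125 × 3.6 × 2.25 = 1.0125.
Odds after that evidence = (17/483) × 1.0125 = 459/12880.
Target odds = 0.75/0.25 = 3.
Need 2.1ⁿ ≥ 3 ÷ (459/12880) = 12880/153.
2.1⁵ = 4084101/100000 falls short of 12880/153 but 2.1⁶ = 85766121/1000000 reaches it, so n = 6.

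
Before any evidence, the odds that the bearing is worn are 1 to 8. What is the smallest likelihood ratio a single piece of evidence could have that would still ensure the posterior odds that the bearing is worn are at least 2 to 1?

Prior odds = 0.125.
Target odds = 2.
Required Bayes factor = 2 ÷ 0.125 = 16.

16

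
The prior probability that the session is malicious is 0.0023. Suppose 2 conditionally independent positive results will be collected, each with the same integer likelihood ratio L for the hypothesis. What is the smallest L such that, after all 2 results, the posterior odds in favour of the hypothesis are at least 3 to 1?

37

Prior odds = 0.0023/0.9977 = 23/9977.
Target odds = 3.
Need L² ≥ 3 ÷ (23/9977) = 29931/23.
36² = 1296 < 29931/23 ≤ 1369 = 37², so L = 37.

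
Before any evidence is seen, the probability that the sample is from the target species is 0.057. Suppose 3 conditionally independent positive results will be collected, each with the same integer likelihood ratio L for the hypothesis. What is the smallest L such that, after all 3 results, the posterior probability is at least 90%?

6

Prior odds = 0.057/0.943 = 57/943.
Target odds = 0.9/0.1 = 9.
Need L³ ≥ 9 ÷ (57/943) = 2829/19.
5³ = 125 < 2829/19 ≤ 216 = 6³, so L = 6.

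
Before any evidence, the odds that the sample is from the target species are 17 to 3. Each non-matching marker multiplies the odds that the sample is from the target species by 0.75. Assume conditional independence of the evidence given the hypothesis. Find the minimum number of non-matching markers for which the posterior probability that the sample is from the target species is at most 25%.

Prior odds = 17/3.
Likelihood ratio per non-matching marker = 0.75.
Target odds: 0.25 ÷ 0.75 = 1/3.
Need (17/3) × 0.75ⁿ ≤ 1/3, i.e. 0.75ⁿ ≤ 1/17.
0.75⁹ = 19683/262144 is still above 1/17 but 0.75¹⁰ = 59049/1048576 is at or below it, so n = 10.

10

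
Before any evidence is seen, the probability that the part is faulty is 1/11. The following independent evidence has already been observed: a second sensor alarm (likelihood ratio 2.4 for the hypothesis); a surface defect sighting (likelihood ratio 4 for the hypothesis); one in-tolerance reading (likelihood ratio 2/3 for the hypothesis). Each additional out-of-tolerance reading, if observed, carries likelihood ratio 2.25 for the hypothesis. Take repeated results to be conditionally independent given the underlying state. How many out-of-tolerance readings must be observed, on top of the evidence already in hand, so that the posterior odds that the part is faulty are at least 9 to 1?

4

Prior odds = (1/11)/(10/11) = 0.1.
Combined Bayes factor of the evidence already in hand = 2.4 × 4 × (2/3) = 6.4.
Odds after that evidence = 0.1 × 6.4 = 0.64.
Target odds = 9.
Need 2.25ⁿ ≥ 9 ÷ 0.64 = 14.0625.
2.25³ = 11.390625 falls short of 14.0625 but 2.25⁴ = 25.62890625 reaches it, so n = 4.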